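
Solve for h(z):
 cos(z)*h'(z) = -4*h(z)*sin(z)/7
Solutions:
 h(z) = C1*cos(z)^(4/7)


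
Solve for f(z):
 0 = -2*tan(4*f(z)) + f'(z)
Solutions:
 f(z) = -asin(C1*exp(8*z))/4 + pi/4
 f(z) = asin(C1*exp(8*z))/4


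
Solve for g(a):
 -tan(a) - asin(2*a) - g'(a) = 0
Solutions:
 g(a) = C1 - a*asin(2*a) - sqrt(1 - 4*a^2)/2 + log(cos(a))


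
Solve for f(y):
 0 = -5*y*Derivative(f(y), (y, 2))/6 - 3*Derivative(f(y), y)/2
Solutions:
 f(y) = C1 + C2/y^(4/5)


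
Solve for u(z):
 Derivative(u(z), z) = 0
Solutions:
 u(z) = C1


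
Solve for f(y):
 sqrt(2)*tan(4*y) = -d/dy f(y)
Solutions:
 f(y) = C1 + sqrt(2)*log(cos(4*y))/4


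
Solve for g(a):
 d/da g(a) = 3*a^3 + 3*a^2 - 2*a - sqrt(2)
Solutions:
 g(a) = C1 + 3*a^4/4 + a^3 - a^2 - sqrt(2)*a


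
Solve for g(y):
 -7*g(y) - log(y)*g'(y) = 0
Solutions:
 g(y) = C1*exp(-7*li(y))


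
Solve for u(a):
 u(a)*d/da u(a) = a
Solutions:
 u(a) = -sqrt(C1 + a^2)
 u(a) = sqrt(C1 + a^2)


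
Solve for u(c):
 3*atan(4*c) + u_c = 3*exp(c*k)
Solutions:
 u(c) = C1 - 3*c*atan(4*c) + 3*Piecewise((exp(c*k)/k, Ne(k, 0)), (c, True)) + 3*log(16*c^2 + 1)/8


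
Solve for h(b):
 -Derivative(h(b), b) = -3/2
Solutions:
 h(b) = C1 + 3*b/2


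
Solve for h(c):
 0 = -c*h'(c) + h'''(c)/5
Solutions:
 h(c) = C1 + Integral(C2*airyai(5^(1/3)*c) + C3*airybi(5^(1/3)*c), c)


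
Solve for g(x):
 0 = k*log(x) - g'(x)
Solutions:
 g(x) = C1 + k*x*log(x) - k*x


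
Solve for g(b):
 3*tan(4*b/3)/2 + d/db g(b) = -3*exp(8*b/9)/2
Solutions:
 g(b) = C1 - 27*exp(8*b/9)/16 + 9*log(cos(4*b/3))/8


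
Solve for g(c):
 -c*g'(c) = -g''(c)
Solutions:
 g(c) = C1 + C2*erfi(sqrt(2)*c/2)


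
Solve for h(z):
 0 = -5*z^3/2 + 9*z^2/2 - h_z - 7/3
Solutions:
 h(z) = C1 - 5*z^4/8 + 3*z^3/2 - 7*z/3


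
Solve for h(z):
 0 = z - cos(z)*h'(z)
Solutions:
 h(z) = C1 + Integral(z/cos(z), z)


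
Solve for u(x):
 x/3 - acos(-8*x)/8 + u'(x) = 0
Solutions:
 u(x) = C1 - x^2/6 + x*acos(-8*x)/8 + sqrt(1 - 64*x^2)/64


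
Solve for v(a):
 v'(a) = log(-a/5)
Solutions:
 v(a) = C1 + a*log(-a) + a*(-log(5) - 1)


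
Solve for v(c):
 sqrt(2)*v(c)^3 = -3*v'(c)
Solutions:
 v(c) = -sqrt(6)*sqrt(-1/(C1 - sqrt(2)*c))/2
 v(c) = sqrt(6)*sqrt(-1/(C1 - sqrt(2)*c))/2


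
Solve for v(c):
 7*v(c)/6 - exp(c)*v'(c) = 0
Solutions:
 v(c) = C1*exp(-7*exp(-c)/6)


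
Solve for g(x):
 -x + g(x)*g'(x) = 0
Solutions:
 g(x) = -sqrt(C1 + x^2)
 g(x) = sqrt(C1 + x^2)


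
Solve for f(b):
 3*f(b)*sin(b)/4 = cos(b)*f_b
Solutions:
 f(b) = C1/cos(b)^(3/4)


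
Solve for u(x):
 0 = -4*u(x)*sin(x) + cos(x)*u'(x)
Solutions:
 u(x) = C1/cos(x)^4


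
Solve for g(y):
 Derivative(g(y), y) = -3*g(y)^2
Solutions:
 g(y) = 1/(C1 + 3*y)


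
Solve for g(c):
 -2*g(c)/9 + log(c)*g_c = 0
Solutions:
 g(c) = C1*exp(2*li(c)/9)


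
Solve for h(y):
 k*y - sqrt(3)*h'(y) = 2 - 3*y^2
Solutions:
 h(y) = C1 + sqrt(3)*k*y^2/6 + sqrt(3)*y^3/3 - 2*sqrt(3)*y/3


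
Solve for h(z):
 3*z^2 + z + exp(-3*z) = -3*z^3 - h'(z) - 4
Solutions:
 h(z) = C1 - 3*z^4/4 - z^3 - z^2/2 - 4*z + exp(-3*z)/3


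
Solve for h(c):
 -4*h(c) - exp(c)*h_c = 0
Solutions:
 h(c) = C1*exp(4*exp(-c))


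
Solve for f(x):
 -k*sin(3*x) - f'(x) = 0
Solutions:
 f(x) = C1 + k*cos(3*x)/3


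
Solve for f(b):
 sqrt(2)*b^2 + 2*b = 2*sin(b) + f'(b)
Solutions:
 f(b) = C1 + sqrt(2)*b^3/3 + b^2 + 2*cos(b)


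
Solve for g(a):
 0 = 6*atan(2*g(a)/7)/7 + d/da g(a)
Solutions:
 Integral(1/atan(2*_y/7), (_y, g(a))) = C1 - 6*a/7


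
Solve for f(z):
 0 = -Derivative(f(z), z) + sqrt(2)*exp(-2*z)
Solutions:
 f(z) = C1 - sqrt(2)*exp(-2*z)/2


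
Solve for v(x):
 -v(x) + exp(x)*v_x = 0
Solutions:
 v(x) = C1*exp(-exp(-x))


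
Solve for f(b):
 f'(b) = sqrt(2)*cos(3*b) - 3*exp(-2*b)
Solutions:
 f(b) = C1 + sqrt(2)*sin(3*b)/3 + 3*exp(-2*b)/2


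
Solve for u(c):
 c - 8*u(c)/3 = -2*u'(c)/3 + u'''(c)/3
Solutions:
 u(c) = C1*exp(6^(1/3)*c*(6^(1/3)/(sqrt(318) + 18)^(1/3) + (sqrt(318) + 18)^(1/3))/6)*sin(2^(1/3)*3^(1/6)*c*(-3^(2/3)*(sqrt(318) + 18)^(1/3) + 3*2^(1/3)/(sqrt(318) + 18)^(1/3))/6) + C2*exp(6^(1/3)*c*(6^(1/3)/(sqrt(318) + 18)^(1/3) + (sqrt(318) + 18)^(1/3))/6)*cos(2^(1/3)*3^(1/6)*c*(-3^(2/3)*(sqrt(318) + 18)^(1/3) + 3*2^(1/3)/(sqrt(318) + 18)^(1/3))/6) + C3*exp(-6^(1/3)*c*(6^(1/3)/(sqrt(318) + 18)^(1/3) + (sqrt(318) + 18)^(1/3))/3) + 3*c/8 + 3/32


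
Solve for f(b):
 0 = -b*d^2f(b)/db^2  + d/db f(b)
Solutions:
 f(b) = C1 + C2*b^2


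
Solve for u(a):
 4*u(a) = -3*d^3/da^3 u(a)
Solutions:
 u(a) = C3*exp(-6^(2/3)*a/3) + (C1*sin(2^(2/3)*3^(1/6)*a/2) + C2*cos(2^(2/3)*3^(1/6)*a/2))*exp(6^(2/3)*a/6)


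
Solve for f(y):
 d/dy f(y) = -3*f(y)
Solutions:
 f(y) = C1*exp(-3*y)


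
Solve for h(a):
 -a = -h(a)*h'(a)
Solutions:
 h(a) = -sqrt(C1 + a^2)
 h(a) = sqrt(C1 + a^2)


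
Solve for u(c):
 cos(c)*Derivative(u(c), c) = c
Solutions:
 u(c) = C1 + Integral(c/cos(c), c)


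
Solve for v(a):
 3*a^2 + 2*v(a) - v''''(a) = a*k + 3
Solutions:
 v(a) = C1*exp(-2^(1/4)*a) + C2*exp(2^(1/4)*a) + C3*sin(2^(1/4)*a) + C4*cos(2^(1/4)*a) - 3*a^2/2 + a*k/2 + 3/2


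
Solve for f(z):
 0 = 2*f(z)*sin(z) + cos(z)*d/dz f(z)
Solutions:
 f(z) = C1*cos(z)^2


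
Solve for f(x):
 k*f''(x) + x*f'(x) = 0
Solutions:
 f(x) = C1 + C2*sqrt(k)*erf(sqrt(2)*x*sqrt(1/k)/2)


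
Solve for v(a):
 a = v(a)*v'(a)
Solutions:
 v(a) = -sqrt(C1 + a^2)
 v(a) = sqrt(C1 + a^2)


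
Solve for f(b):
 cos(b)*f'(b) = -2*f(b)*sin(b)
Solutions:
 f(b) = C1*cos(b)^2


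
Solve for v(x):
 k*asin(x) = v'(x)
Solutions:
 v(x) = C1 + k*(x*asin(x) + sqrt(1 - x^2))


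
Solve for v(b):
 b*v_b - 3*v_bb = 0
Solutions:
 v(b) = C1 + C2*erfi(sqrt(6)*b/6)


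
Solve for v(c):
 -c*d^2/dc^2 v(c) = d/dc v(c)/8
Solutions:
 v(c) = C1 + C2*c^(7/8)


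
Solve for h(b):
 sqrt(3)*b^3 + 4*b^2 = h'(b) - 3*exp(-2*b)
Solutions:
 h(b) = C1 + sqrt(3)*b^4/4 + 4*b^3/3 - 3*exp(-2*b)/2


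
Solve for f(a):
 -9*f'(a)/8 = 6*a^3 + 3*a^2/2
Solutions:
 f(a) = C1 - 4*a^4/3 - 4*a^3/9


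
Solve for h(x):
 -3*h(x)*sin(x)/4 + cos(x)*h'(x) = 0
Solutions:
 h(x) = C1/cos(x)^(3/4)


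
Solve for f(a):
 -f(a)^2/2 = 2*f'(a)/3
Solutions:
 f(a) = 4/(C1 + 3*a)


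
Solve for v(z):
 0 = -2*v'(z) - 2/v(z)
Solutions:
 v(z) = -sqrt(C1 - 2*z)
 v(z) = sqrt(C1 - 2*z)


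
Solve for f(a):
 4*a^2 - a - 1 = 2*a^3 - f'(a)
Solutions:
 f(a) = C1 + a^4/2 - 4*a^3/3 + a^2/2 + a


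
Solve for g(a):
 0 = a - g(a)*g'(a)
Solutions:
 g(a) = -sqrt(C1 + a^2)
 g(a) = sqrt(C1 + a^2)


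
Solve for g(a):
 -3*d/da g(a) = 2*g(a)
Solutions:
 g(a) = C1*exp(-2*a/3)


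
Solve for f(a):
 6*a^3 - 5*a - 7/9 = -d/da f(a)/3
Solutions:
 f(a) = C1 - 9*a^4/2 + 15*a^2/2 + 7*a/3


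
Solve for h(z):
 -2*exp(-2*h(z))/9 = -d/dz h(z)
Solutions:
 h(z) = log(-sqrt(C1 + 4*z)) - log(3)
 h(z) = log(C1 + 4*z)/2 - log(3)


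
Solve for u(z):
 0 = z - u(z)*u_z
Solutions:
 u(z) = -sqrt(C1 + z^2)
 u(z) = sqrt(C1 + z^2)


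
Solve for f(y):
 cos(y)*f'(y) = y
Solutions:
 f(y) = C1 + Integral(y/cos(y), y)


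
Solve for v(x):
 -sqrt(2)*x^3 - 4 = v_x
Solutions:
 v(x) = C1 - sqrt(2)*x^4/4 - 4*x


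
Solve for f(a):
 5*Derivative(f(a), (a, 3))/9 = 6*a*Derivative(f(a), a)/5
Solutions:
 f(a) = C1 + Integral(C2*airyai(3*10^(1/3)*a/5) + C3*airybi(3*10^(1/3)*a/5), a)


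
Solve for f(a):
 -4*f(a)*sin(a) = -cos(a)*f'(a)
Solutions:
 f(a) = C1/cos(a)^4


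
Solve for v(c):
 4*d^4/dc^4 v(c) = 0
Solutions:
 v(c) = C1 + C2*c + C3*c^2 + C4*c^3


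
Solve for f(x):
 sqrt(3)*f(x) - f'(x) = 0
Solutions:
 f(x) = C1*exp(sqrt(3)*x)


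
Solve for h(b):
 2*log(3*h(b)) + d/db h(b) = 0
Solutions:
 Integral(1/(log(_y) + log(3)), (_y, h(b)))/2 = C1 - b


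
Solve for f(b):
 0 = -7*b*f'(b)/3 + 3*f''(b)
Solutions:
 f(b) = C1 + C2*erfi(sqrt(14)*b/6)


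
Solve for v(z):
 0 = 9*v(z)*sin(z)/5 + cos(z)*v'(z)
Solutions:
 v(z) = C1*cos(z)^(9/5)


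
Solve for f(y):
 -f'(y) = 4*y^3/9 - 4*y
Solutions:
 f(y) = C1 - y^4/9 + 2*y^2


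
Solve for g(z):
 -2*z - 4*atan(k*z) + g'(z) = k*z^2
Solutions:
 g(z) = C1 + k*z^3/3 + z^2 + 4*Piecewise((z*atan(k*z) - log(k^2*z^2 + 1)/(2*k), Ne(k, 0)), (0, True))


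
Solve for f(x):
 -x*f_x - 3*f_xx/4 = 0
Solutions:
 f(x) = C1 + C2*erf(sqrt(6)*x/3)


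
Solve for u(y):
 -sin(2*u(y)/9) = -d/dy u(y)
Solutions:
 -y + 9*log(cos(2*u(y)/9) - 1)/4 - 9*log(cos(2*u(y)/9) + 1)/4 = C1


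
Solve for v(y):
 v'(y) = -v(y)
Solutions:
 v(y) = C1*exp(-y)


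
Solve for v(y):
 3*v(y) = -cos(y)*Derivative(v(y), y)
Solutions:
 v(y) = C1*(sin(y) - 1)^(3/2)/(sin(y) + 1)^(3/2)


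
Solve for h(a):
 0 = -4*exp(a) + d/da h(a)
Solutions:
 h(a) = C1 + 4*exp(a)


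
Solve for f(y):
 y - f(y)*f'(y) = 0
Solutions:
 f(y) = -sqrt(C1 + y^2)
 f(y) = sqrt(C1 + y^2)


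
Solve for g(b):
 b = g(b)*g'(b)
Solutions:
 g(b) = -sqrt(C1 + b^2)
 g(b) = sqrt(C1 + b^2)


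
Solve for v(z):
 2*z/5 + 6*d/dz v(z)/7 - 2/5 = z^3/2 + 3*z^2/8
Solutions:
 v(z) = C1 + 7*z^4/48 + 7*z^3/48 - 7*z^2/30 + 7*z/15


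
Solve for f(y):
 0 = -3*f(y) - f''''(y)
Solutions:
 f(y) = (C1*sin(sqrt(2)*3^(1/4)*y/2) + C2*cos(sqrt(2)*3^(1/4)*y/2))*exp(-sqrt(2)*3^(1/4)*y/2) + (C3*sin(sqrt(2)*3^(1/4)*y/2) + C4*cos(sqrt(2)*3^(1/4)*y/2))*exp(sqrt(2)*3^(1/4)*y/2)


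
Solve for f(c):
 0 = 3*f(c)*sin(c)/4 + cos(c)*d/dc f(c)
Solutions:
 f(c) = C1*cos(c)^(3/4)


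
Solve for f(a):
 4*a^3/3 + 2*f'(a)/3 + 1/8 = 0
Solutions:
 f(a) = C1 - a^4/2 - 3*a/16


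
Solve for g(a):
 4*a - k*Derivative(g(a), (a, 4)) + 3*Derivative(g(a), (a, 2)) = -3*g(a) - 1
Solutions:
 g(a) = C1*exp(-sqrt(2)*a*sqrt((-sqrt(3)*sqrt(4*k + 3) + 3)/k)/2) + C2*exp(sqrt(2)*a*sqrt((-sqrt(3)*sqrt(4*k + 3) + 3)/k)/2) + C3*exp(-sqrt(2)*a*sqrt((sqrt(3)*sqrt(4*k + 3) + 3)/k)/2) + C4*exp(sqrt(2)*a*sqrt((sqrt(3)*sqrt(4*k + 3) + 3)/k)/2) - 4*a/3 - 1/3


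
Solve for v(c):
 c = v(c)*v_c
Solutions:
 v(c) = -sqrt(C1 + c^2)
 v(c) = sqrt(C1 + c^2)


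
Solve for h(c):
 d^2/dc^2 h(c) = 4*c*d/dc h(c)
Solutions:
 h(c) = C1 + C2*erfi(sqrt(2)*c)


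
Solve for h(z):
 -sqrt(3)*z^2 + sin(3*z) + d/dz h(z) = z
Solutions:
 h(z) = C1 + sqrt(3)*z^3/3 + z^2/2 + cos(3*z)/3


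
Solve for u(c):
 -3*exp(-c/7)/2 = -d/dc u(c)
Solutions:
 u(c) = C1 - 21*exp(-c/7)/2


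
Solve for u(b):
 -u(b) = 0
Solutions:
 u(b) = 0


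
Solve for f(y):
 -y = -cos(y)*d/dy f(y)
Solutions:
 f(y) = C1 + Integral(y/cos(y), y)


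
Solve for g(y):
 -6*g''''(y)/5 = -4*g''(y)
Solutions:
 g(y) = C1 + C2*y + C3*exp(-sqrt(30)*y/3) + C4*exp(sqrt(30)*y/3)


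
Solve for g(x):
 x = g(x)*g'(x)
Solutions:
 g(x) = -sqrt(C1 + x^2)
 g(x) = sqrt(C1 + x^2)


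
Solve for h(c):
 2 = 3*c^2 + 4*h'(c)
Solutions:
 h(c) = C1 - c^3/4 + c/2


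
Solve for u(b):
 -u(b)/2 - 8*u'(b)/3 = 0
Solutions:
 u(b) = C1*exp(-3*b/16)


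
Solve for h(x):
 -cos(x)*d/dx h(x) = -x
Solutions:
 h(x) = C1 + Integral(x/cos(x), x)


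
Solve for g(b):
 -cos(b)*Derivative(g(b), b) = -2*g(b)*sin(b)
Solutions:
 g(b) = C1/cos(b)^2


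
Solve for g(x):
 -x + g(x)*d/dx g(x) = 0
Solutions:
 g(x) = -sqrt(C1 + x^2)
 g(x) = sqrt(C1 + x^2)


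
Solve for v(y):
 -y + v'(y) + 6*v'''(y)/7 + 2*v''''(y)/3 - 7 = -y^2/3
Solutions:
 v(y) = C1 + C2*exp(y*(-12 + 6*6^(2/3)/(7*sqrt(2905) + 379)^(1/3) + 6^(1/3)*(7*sqrt(2905) + 379)^(1/3))/28)*sin(2^(1/3)*3^(1/6)*y*(-3^(2/3)*(7*sqrt(2905) + 379)^(1/3) + 18*2^(1/3)/(7*sqrt(2905) + 379)^(1/3))/28) + C3*exp(y*(-12 + 6*6^(2/3)/(7*sqrt(2905) + 379)^(1/3) + 6^(1/3)*(7*sqrt(2905) + 379)^(1/3))/28)*cos(2^(1/3)*3^(1/6)*y*(-3^(2/3)*(7*sqrt(2905) + 379)^(1/3) + 18*2^(1/3)/(7*sqrt(2905) + 379)^(1/3))/28) + C4*exp(-y*(6*6^(2/3)/(7*sqrt(2905) + 379)^(1/3) + 6 + 6^(1/3)*(7*sqrt(2905) + 379)^(1/3))/14) - y^3/9 + y^2/2 + 53*y/7


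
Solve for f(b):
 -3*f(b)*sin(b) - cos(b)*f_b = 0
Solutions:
 f(b) = C1*cos(b)^3


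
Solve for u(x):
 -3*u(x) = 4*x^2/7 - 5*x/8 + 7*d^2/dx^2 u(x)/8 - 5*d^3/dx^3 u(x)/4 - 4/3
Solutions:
 u(x) = C1*exp(x*(-(180*sqrt(33086) + 32743)^(1/3) - 49/(180*sqrt(33086) + 32743)^(1/3) + 14)/60)*sin(sqrt(3)*x*(-(180*sqrt(33086) + 32743)^(1/3) + 49/(180*sqrt(33086) + 32743)^(1/3))/60) + C2*exp(x*(-(180*sqrt(33086) + 32743)^(1/3) - 49/(180*sqrt(33086) + 32743)^(1/3) + 14)/60)*cos(sqrt(3)*x*(-(180*sqrt(33086) + 32743)^(1/3) + 49/(180*sqrt(33086) + 32743)^(1/3))/60) + C3*exp(x*(49/(180*sqrt(33086) + 32743)^(1/3) + 7 + (180*sqrt(33086) + 32743)^(1/3))/30) - 4*x^2/21 + 5*x/24 + 5/9


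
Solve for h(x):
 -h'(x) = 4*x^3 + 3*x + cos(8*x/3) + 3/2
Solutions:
 h(x) = C1 - x^4 - 3*x^2/2 - 3*x/2 - 3*sin(8*x/3)/8


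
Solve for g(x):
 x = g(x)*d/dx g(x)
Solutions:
 g(x) = -sqrt(C1 + x^2)
 g(x) = sqrt(C1 + x^2)


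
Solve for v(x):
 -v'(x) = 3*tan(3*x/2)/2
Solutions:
 v(x) = C1 + log(cos(3*x/2))


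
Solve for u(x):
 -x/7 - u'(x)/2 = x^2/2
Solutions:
 u(x) = C1 - x^3/3 - x^2/7


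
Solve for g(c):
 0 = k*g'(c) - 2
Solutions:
 g(c) = C1 + 2*c/k


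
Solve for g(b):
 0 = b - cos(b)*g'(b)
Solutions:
 g(b) = C1 + Integral(b/cos(b), b)


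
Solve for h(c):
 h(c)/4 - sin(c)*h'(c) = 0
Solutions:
 h(c) = C1*(cos(c) - 1)^(1/8)/(cos(c) + 1)^(1/8)


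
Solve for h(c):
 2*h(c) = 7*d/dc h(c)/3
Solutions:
 h(c) = C1*exp(6*c/7)


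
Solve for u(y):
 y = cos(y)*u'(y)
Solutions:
 u(y) = C1 + Integral(y/cos(y), y)


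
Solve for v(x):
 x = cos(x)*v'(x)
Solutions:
 v(x) = C1 + Integral(x/cos(x), x)


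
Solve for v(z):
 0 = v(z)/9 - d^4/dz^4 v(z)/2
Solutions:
 v(z) = C1*exp(-2^(1/4)*sqrt(3)*z/3) + C2*exp(2^(1/4)*sqrt(3)*z/3) + C3*sin(2^(1/4)*sqrt(3)*z/3) + C4*cos(2^(1/4)*sqrt(3)*z/3)


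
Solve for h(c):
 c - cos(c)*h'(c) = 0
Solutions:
 h(c) = C1 + Integral(c/cos(c), c)


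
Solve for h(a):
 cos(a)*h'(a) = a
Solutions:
 h(a) = C1 + Integral(a/cos(a), a)


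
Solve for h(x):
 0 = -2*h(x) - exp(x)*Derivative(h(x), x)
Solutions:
 h(x) = C1*exp(2*exp(-x))


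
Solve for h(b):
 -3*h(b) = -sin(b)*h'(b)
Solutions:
 h(b) = C1*(cos(b) - 1)^(3/2)/(cos(b) + 1)^(3/2)


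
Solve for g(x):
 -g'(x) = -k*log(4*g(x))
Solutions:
 Integral(1/(log(_y) + 2*log(2)), (_y, g(x))) = C1 + k*x


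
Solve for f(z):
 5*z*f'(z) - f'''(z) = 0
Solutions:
 f(z) = C1 + Integral(C2*airyai(5^(1/3)*z) + C3*airybi(5^(1/3)*z), z)


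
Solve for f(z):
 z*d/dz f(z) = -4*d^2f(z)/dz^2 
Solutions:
 f(z) = C1 + C2*erf(sqrt(2)*z/4)


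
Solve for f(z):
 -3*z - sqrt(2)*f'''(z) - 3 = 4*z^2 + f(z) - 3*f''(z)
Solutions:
 f(z) = -4*z^2 - 3*z + (C1 + C2/sqrt(exp(sqrt(6)*z)) + C3*sqrt(exp(sqrt(6)*z)))*exp(sqrt(2)*z/2) - 27


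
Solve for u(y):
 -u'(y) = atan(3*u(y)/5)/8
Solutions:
 Integral(1/atan(3*_y/5), (_y, u(y))) = C1 - y/8


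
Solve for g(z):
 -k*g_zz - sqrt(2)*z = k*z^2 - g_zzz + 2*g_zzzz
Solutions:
 g(z) = C1 + C2*z + C3*exp(z*(1 - sqrt(1 - 8*k))/4) + C4*exp(z*(sqrt(1 - 8*k) + 1)/4) - z^4/12 + z^3*(-2 - sqrt(2))/(6*k) + z^2*(2 - 1/k - sqrt(2)/(2*k))/k


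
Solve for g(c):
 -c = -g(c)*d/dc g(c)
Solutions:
 g(c) = -sqrt(C1 + c^2)
 g(c) = sqrt(C1 + c^2)


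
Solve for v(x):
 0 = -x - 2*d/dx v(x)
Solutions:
 v(x) = C1 - x^2/4


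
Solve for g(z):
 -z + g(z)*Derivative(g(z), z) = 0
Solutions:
 g(z) = -sqrt(C1 + z^2)
 g(z) = sqrt(C1 + z^2)


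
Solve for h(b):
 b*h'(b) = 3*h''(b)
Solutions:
 h(b) = C1 + C2*erfi(sqrt(6)*b/6)


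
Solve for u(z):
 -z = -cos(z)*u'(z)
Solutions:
 u(z) = C1 + Integral(z/cos(z), z)


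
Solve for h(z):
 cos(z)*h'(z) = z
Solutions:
 h(z) = C1 + Integral(z/cos(z), z)


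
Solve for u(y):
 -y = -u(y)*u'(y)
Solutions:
 u(y) = -sqrt(C1 + y^2)
 u(y) = sqrt(C1 + y^2)


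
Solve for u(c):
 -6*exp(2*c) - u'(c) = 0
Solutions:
 u(c) = C1 - 3*exp(2*c)


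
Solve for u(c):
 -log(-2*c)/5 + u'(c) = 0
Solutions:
 u(c) = C1 + c*log(-c)/5 + c*(-1 + log(2))/5


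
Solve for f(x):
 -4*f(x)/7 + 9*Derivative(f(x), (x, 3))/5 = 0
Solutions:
 f(x) = C3*exp(2940^(1/3)*x/21) + (C1*sin(3^(5/6)*980^(1/3)*x/42) + C2*cos(3^(5/6)*980^(1/3)*x/42))*exp(-2940^(1/3)*x/42)


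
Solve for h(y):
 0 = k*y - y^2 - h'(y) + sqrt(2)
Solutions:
 h(y) = C1 + k*y^2/2 - y^3/3 + sqrt(2)*y


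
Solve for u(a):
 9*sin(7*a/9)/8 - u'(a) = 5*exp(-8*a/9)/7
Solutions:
 u(a) = C1 - 81*cos(7*a/9)/56 + 45*exp(-8*a/9)/56


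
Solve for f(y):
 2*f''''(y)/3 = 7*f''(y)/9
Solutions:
 f(y) = C1 + C2*y + C3*exp(-sqrt(42)*y/6) + C4*exp(sqrt(42)*y/6)


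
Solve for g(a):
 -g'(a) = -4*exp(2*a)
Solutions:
 g(a) = C1 + 2*exp(2*a)


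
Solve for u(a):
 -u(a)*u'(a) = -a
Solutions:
 u(a) = -sqrt(C1 + a^2)
 u(a) = sqrt(C1 + a^2)


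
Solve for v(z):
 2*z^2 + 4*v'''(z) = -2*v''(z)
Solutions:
 v(z) = C1 + C2*z + C3*exp(-z/2) - z^4/12 + 2*z^3/3 - 4*z^2


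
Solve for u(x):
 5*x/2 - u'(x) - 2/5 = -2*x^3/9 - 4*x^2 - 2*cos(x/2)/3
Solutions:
 u(x) = C1 + x^4/18 + 4*x^3/3 + 5*x^2/4 - 2*x/5 + 4*sin(x/2)/3


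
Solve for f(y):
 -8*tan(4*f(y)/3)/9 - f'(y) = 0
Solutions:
 f(y) = -3*asin(C1*exp(-32*y/27))/4 + 3*pi/4
 f(y) = 3*asin(C1*exp(-32*y/27))/4


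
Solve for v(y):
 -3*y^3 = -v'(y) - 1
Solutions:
 v(y) = C1 + 3*y^4/4 - y


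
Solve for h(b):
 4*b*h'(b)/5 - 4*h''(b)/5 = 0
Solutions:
 h(b) = C1 + C2*erfi(sqrt(2)*b/2)


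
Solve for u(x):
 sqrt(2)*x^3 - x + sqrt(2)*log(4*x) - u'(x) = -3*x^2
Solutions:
 u(x) = C1 + sqrt(2)*x^4/4 + x^3 - x^2/2 + sqrt(2)*x*log(x) - sqrt(2)*x + 2*sqrt(2)*x*log(2)


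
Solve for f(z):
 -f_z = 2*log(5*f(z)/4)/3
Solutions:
 -3*Integral(1/(-log(_y) - log(5) + 2*log(2)), (_y, f(z)))/2 = C1 - z


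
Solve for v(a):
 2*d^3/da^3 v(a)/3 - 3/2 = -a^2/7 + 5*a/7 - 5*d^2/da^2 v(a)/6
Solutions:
 v(a) = C1 + C2*a + C3*exp(-5*a/4) - a^4/70 + 33*a^3/175 + 783*a^2/1750


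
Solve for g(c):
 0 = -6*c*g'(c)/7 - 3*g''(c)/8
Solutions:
 g(c) = C1 + C2*erf(2*sqrt(14)*c/7)


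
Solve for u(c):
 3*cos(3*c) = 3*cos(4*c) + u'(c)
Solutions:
 u(c) = C1 + sin(3*c) - 3*sin(4*c)/4


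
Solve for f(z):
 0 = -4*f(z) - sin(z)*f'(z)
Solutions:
 f(z) = C1*(cos(z)^2 + 2*cos(z) + 1)/(cos(z)^2 - 2*cos(z) + 1)


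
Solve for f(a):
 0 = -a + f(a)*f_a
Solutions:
 f(a) = -sqrt(C1 + a^2)
 f(a) = sqrt(C1 + a^2)


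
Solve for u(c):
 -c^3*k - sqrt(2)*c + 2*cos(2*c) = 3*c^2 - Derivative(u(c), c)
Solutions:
 u(c) = C1 + c^4*k/4 + c^3 + sqrt(2)*c^2/2 - sin(2*c)


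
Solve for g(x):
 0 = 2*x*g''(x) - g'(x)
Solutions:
 g(x) = C1 + C2*x^(3/2)


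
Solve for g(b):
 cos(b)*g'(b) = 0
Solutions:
 g(b) = C1


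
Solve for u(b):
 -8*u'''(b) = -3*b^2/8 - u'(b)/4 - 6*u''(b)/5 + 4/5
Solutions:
 u(b) = C1 + C2*exp(b*(3 - sqrt(59))/40) + C3*exp(b*(3 + sqrt(59))/40) - b^3/2 + 36*b^2/5 - 4048*b/25


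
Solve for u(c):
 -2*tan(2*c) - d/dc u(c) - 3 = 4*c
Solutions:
 u(c) = C1 - 2*c^2 - 3*c + log(cos(2*c))


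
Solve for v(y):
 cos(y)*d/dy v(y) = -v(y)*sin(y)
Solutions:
 v(y) = C1*cos(y)


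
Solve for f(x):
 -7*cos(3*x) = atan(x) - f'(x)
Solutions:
 f(x) = C1 + x*atan(x) - log(x^2 + 1)/2 + 7*sin(3*x)/3


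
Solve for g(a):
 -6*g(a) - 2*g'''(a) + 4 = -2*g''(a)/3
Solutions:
 g(a) = C1*exp(a*(2*2^(1/3)/(27*sqrt(6549) + 2185)^(1/3) + 4 + 2^(2/3)*(27*sqrt(6549) + 2185)^(1/3))/36)*sin(2^(1/3)*sqrt(3)*a*(-2^(1/3)*(27*sqrt(6549) + 2185)^(1/3) + 2/(27*sqrt(6549) + 2185)^(1/3))/36) + C2*exp(a*(2*2^(1/3)/(27*sqrt(6549) + 2185)^(1/3) + 4 + 2^(2/3)*(27*sqrt(6549) + 2185)^(1/3))/36)*cos(2^(1/3)*sqrt(3)*a*(-2^(1/3)*(27*sqrt(6549) + 2185)^(1/3) + 2/(27*sqrt(6549) + 2185)^(1/3))/36) + C3*exp(a*(-2^(2/3)*(27*sqrt(6549) + 2185)^(1/3) - 2*2^(1/3)/(27*sqrt(6549) + 2185)^(1/3) + 2)/18) + 2/3


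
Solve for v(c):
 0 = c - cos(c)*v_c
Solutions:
 v(c) = C1 + Integral(c/cos(c), c)


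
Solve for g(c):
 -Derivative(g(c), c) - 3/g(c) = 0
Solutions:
 g(c) = -sqrt(C1 - 6*c)
 g(c) = sqrt(C1 - 6*c)


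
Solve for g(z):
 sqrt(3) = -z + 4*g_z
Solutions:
 g(z) = C1 + z^2/8 + sqrt(3)*z/4


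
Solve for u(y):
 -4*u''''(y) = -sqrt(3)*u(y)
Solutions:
 u(y) = C1*exp(-sqrt(2)*3^(1/8)*y/2) + C2*exp(sqrt(2)*3^(1/8)*y/2) + C3*sin(sqrt(2)*3^(1/8)*y/2) + C4*cos(sqrt(2)*3^(1/8)*y/2)


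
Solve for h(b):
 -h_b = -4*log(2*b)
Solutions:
 h(b) = C1 + 4*b*log(b) - 4*b + b*log(16)


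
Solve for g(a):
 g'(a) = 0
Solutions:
 g(a) = C1


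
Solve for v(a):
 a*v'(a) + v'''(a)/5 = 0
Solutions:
 v(a) = C1 + Integral(C2*airyai(-5^(1/3)*a) + C3*airybi(-5^(1/3)*a), a)


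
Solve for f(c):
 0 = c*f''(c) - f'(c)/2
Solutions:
 f(c) = C1 + C2*c^(3/2)


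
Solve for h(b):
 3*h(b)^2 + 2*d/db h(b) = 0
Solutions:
 h(b) = 2/(C1 + 3*b)


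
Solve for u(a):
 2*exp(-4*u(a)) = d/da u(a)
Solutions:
 u(a) = log(-I*(C1 + 8*a)^(1/4))
 u(a) = log(I*(C1 + 8*a)^(1/4))
 u(a) = log(-(C1 + 8*a)^(1/4))
 u(a) = log(C1 + 8*a)/4


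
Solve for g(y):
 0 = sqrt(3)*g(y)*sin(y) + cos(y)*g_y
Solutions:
 g(y) = C1*cos(y)^(sqrt(3))


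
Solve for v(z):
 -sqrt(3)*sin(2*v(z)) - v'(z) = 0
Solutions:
 v(z) = pi - acos((-C1 - exp(4*sqrt(3)*z))/(C1 - exp(4*sqrt(3)*z)))/2
 v(z) = acos((-C1 - exp(4*sqrt(3)*z))/(C1 - exp(4*sqrt(3)*z)))/2


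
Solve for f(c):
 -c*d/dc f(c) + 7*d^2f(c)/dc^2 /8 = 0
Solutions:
 f(c) = C1 + C2*erfi(2*sqrt(7)*c/7)


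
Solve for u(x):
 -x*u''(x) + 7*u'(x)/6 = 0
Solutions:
 u(x) = C1 + C2*x^(13/6)


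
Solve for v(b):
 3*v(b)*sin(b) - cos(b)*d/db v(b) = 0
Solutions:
 v(b) = C1/cos(b)^3


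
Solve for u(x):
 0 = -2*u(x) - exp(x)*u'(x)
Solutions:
 u(x) = C1*exp(2*exp(-x))


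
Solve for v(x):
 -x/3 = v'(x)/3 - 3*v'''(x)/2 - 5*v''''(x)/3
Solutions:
 v(x) = C1 + C2*exp(-x*(9/(10*sqrt(46) + 73)^(1/3) + (10*sqrt(46) + 73)^(1/3) + 6)/20)*sin(sqrt(3)*x*(-(10*sqrt(46) + 73)^(1/3) + 9/(10*sqrt(46) + 73)^(1/3))/20) + C3*exp(-x*(9/(10*sqrt(46) + 73)^(1/3) + (10*sqrt(46) + 73)^(1/3) + 6)/20)*cos(sqrt(3)*x*(-(10*sqrt(46) + 73)^(1/3) + 9/(10*sqrt(46) + 73)^(1/3))/20) + C4*exp(x*(-3 + 9/(10*sqrt(46) + 73)^(1/3) + (10*sqrt(46) + 73)^(1/3))/10) - x^2/2


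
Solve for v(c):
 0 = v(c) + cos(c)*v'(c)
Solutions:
 v(c) = C1*sqrt(sin(c) - 1)/sqrt(sin(c) + 1)


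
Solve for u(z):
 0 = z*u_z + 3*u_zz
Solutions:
 u(z) = C1 + C2*erf(sqrt(6)*z/6)


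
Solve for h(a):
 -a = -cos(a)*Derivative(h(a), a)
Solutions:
 h(a) = C1 + Integral(a/cos(a), a)


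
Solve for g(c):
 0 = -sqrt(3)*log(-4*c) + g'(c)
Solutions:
 g(c) = C1 + sqrt(3)*c*log(-c) + sqrt(3)*c*(-1 + 2*log(2))


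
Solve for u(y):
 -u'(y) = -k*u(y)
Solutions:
 u(y) = C1*exp(k*y)


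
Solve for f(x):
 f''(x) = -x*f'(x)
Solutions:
 f(x) = C1 + C2*erf(sqrt(2)*x/2)


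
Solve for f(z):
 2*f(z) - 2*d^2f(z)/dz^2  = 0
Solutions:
 f(z) = C1*exp(-z) + C2*exp(z)


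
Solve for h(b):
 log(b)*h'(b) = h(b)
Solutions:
 h(b) = C1*exp(li(b))


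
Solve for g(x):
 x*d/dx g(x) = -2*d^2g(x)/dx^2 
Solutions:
 g(x) = C1 + C2*erf(x/2)


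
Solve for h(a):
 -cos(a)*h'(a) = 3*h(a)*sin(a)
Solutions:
 h(a) = C1*cos(a)^3


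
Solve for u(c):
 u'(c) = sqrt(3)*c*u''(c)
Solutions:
 u(c) = C1 + C2*c^(sqrt(3)/3 + 1)


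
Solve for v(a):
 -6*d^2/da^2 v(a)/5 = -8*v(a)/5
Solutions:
 v(a) = C1*exp(-2*sqrt(3)*a/3) + C2*exp(2*sqrt(3)*a/3)


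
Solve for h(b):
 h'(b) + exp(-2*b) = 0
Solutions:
 h(b) = C1 + exp(-2*b)/2


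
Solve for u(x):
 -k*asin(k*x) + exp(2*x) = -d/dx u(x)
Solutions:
 u(x) = C1 + k*Piecewise((x*asin(k*x) + sqrt(-k^2*x^2 + 1)/k, Ne(k, 0)), (0, True)) - exp(2*x)/2


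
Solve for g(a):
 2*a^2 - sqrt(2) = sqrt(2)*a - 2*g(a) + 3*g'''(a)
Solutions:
 g(a) = C3*exp(2^(1/3)*3^(2/3)*a/3) - a^2 + sqrt(2)*a/2 + (C1*sin(2^(1/3)*3^(1/6)*a/2) + C2*cos(2^(1/3)*3^(1/6)*a/2))*exp(-2^(1/3)*3^(2/3)*a/6) + sqrt(2)/2


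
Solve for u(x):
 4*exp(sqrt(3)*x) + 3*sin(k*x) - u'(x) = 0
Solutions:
 u(x) = C1 + 4*sqrt(3)*exp(sqrt(3)*x)/3 - 3*cos(k*x)/k


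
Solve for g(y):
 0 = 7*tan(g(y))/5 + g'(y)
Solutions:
 g(y) = pi - asin(C1*exp(-7*y/5))
 g(y) = asin(C1*exp(-7*y/5))


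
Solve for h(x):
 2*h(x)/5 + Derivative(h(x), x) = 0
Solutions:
 h(x) = C1*exp(-2*x/5)


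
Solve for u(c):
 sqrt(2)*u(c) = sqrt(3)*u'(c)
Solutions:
 u(c) = C1*exp(sqrt(6)*c/3)


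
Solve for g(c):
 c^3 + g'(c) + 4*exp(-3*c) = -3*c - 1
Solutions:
 g(c) = C1 - c^4/4 - 3*c^2/2 - c + 4*exp(-3*c)/3


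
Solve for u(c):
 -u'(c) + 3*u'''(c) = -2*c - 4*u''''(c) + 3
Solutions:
 u(c) = C1 + C2*exp(-c*((4*sqrt(3) + 7)^(-1/3) + 2 + (4*sqrt(3) + 7)^(1/3))/8)*sin(sqrt(3)*c*(-(4*sqrt(3) + 7)^(1/3) + (4*sqrt(3) + 7)^(-1/3))/8) + C3*exp(-c*((4*sqrt(3) + 7)^(-1/3) + 2 + (4*sqrt(3) + 7)^(1/3))/8)*cos(sqrt(3)*c*(-(4*sqrt(3) + 7)^(1/3) + (4*sqrt(3) + 7)^(-1/3))/8) + C4*exp(c*(-1 + (4*sqrt(3) + 7)^(-1/3) + (4*sqrt(3) + 7)^(1/3))/4) + c^2 - 3*c


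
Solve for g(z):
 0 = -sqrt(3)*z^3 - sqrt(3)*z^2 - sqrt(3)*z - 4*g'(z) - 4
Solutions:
 g(z) = C1 - sqrt(3)*z^4/16 - sqrt(3)*z^3/12 - sqrt(3)*z^2/8 - z


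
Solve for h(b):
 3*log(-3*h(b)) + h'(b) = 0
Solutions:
 Integral(1/(log(-_y) + log(3)), (_y, h(b)))/3 = C1 - b


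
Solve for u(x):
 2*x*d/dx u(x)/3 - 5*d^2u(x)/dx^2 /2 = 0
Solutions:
 u(x) = C1 + C2*erfi(sqrt(30)*x/15)


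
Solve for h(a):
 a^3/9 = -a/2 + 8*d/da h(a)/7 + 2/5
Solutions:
 h(a) = C1 + 7*a^4/288 + 7*a^2/32 - 7*a/20


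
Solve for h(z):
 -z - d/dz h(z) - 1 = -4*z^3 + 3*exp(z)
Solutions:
 h(z) = C1 + z^4 - z^2/2 - z - 3*exp(z)


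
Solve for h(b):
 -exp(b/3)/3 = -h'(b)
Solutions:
 h(b) = C1 + exp(b/3)


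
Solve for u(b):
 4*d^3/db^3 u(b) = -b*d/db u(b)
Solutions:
 u(b) = C1 + Integral(C2*airyai(-2^(1/3)*b/2) + C3*airybi(-2^(1/3)*b/2), b)


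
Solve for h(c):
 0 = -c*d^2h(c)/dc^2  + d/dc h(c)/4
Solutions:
 h(c) = C1 + C2*c^(5/4)


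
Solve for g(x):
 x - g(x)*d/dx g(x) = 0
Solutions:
 g(x) = -sqrt(C1 + x^2)
 g(x) = sqrt(C1 + x^2)


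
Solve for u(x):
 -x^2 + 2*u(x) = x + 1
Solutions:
 u(x) = x^2/2 + x/2 + 1/2


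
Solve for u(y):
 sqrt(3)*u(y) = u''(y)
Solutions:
 u(y) = C1*exp(-3^(1/4)*y) + C2*exp(3^(1/4)*y)


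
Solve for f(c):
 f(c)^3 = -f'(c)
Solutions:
 f(c) = -sqrt(2)*sqrt(-1/(C1 - c))/2
 f(c) = sqrt(2)*sqrt(-1/(C1 - c))/2


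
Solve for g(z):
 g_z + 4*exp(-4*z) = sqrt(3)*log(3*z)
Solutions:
 g(z) = C1 + sqrt(3)*z*log(z) + sqrt(3)*z*(-1 + log(3)) + exp(-4*z)


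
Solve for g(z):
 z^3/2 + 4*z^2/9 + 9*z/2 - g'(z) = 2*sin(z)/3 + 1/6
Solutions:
 g(z) = C1 + z^4/8 + 4*z^3/27 + 9*z^2/4 - z/6 + 2*cos(z)/3


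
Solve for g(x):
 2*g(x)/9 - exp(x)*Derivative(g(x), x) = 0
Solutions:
 g(x) = C1*exp(-2*exp(-x)/9)


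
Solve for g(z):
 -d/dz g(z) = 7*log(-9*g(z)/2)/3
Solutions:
 3*Integral(1/(log(-_y) - log(2) + 2*log(3)), (_y, g(z)))/7 = C1 - z


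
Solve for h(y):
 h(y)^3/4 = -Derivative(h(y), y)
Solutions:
 h(y) = -sqrt(2)*sqrt(-1/(C1 - y))
 h(y) = sqrt(2)*sqrt(-1/(C1 - y))


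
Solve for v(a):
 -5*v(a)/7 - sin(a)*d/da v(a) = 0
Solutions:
 v(a) = C1*(cos(a) + 1)^(5/14)/(cos(a) - 1)^(5/14)


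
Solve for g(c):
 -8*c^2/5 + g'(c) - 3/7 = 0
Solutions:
 g(c) = C1 + 8*c^3/15 + 3*c/7


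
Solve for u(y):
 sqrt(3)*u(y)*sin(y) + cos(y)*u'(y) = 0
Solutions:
 u(y) = C1*cos(y)^(sqrt(3))


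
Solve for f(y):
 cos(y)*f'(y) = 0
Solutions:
 f(y) = C1


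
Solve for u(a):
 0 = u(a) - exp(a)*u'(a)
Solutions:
 u(a) = C1*exp(-exp(-a))


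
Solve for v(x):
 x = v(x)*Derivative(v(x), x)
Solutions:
 v(x) = -sqrt(C1 + x^2)
 v(x) = sqrt(C1 + x^2)


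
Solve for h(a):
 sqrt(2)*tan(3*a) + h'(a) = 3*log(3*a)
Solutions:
 h(a) = C1 + 3*a*log(a) - 3*a + 3*a*log(3) + sqrt(2)*log(cos(3*a))/3


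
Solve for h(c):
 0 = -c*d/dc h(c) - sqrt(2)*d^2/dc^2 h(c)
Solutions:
 h(c) = C1 + C2*erf(2^(1/4)*c/2)


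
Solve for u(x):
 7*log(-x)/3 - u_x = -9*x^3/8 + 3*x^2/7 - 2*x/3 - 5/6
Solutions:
 u(x) = C1 + 9*x^4/32 - x^3/7 + x^2/3 + 7*x*log(-x)/3 - 3*x/2


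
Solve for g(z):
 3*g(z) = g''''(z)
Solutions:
 g(z) = C1*exp(-3^(1/4)*z) + C2*exp(3^(1/4)*z) + C3*sin(3^(1/4)*z) + C4*cos(3^(1/4)*z)


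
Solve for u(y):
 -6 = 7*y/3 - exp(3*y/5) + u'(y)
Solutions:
 u(y) = C1 - 7*y^2/6 - 6*y + 5*exp(3*y/5)/3


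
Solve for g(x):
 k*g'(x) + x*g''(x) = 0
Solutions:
 g(x) = C1 + x^(1 - re(k))*(C2*sin(log(x)*Abs(im(k))) + C3*cos(log(x)*im(k)))


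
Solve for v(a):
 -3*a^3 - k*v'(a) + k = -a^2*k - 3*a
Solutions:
 v(a) = C1 - 3*a^4/(4*k) + a^3/3 + 3*a^2/(2*k) + a


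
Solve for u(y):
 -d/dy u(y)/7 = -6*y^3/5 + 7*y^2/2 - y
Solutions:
 u(y) = C1 + 21*y^4/10 - 49*y^3/6 + 7*y^2/2


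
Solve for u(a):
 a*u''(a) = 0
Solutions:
 u(a) = C1 + C2*a


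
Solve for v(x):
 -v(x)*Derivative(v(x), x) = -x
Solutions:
 v(x) = -sqrt(C1 + x^2)
 v(x) = sqrt(C1 + x^2)


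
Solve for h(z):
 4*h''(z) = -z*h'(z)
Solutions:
 h(z) = C1 + C2*erf(sqrt(2)*z/4)


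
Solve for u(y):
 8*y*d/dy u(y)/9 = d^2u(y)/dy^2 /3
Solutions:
 u(y) = C1 + C2*erfi(2*sqrt(3)*y/3)


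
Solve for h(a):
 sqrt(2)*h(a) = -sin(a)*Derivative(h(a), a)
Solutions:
 h(a) = C1*(cos(a) + 1)^(sqrt(2)/2)/(cos(a) - 1)^(sqrt(2)/2)


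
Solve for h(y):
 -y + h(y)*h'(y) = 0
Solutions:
 h(y) = -sqrt(C1 + y^2)
 h(y) = sqrt(C1 + y^2)


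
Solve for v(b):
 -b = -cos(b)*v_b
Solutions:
 v(b) = C1 + Integral(b/cos(b), b)


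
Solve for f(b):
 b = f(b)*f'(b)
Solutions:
 f(b) = -sqrt(C1 + b^2)
 f(b) = sqrt(C1 + b^2)


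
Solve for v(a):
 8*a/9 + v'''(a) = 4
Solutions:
 v(a) = C1 + C2*a + C3*a^2 - a^4/27 + 2*a^3/3


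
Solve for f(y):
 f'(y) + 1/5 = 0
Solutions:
 f(y) = C1 - y/5


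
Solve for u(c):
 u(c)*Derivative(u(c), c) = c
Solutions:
 u(c) = -sqrt(C1 + c^2)
 u(c) = sqrt(C1 + c^2)


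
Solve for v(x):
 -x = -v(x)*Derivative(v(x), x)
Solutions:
 v(x) = -sqrt(C1 + x^2)
 v(x) = sqrt(C1 + x^2)


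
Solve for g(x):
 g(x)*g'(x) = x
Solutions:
 g(x) = -sqrt(C1 + x^2)
 g(x) = sqrt(C1 + x^2)


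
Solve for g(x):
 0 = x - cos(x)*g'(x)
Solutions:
 g(x) = C1 + Integral(x/cos(x), x)


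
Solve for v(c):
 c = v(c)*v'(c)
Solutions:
 v(c) = -sqrt(C1 + c^2)
 v(c) = sqrt(C1 + c^2)


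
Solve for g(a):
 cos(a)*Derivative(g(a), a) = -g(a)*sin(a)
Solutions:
 g(a) = C1*cos(a)


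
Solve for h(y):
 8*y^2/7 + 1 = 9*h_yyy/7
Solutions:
 h(y) = C1 + C2*y + C3*y^2 + 2*y^5/135 + 7*y^3/54


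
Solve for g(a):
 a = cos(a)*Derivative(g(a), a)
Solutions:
 g(a) = C1 + Integral(a/cos(a), a)


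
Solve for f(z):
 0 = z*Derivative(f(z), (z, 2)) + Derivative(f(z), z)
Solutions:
 f(z) = C1 + C2*log(z)


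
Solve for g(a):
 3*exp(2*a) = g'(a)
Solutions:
 g(a) = C1 + 3*exp(2*a)/2


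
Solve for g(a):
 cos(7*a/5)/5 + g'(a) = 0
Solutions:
 g(a) = C1 - sin(7*a/5)/7


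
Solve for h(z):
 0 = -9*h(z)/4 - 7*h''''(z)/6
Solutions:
 h(z) = (C1*sin(2^(1/4)*21^(3/4)*z/14) + C2*cos(2^(1/4)*21^(3/4)*z/14))*exp(-2^(1/4)*21^(3/4)*z/14) + (C3*sin(2^(1/4)*21^(3/4)*z/14) + C4*cos(2^(1/4)*21^(3/4)*z/14))*exp(2^(1/4)*21^(3/4)*z/14)


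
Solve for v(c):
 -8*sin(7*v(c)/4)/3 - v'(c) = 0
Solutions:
 8*c/3 + 2*log(cos(7*v(c)/4) - 1)/7 - 2*log(cos(7*v(c)/4) + 1)/7 = C1


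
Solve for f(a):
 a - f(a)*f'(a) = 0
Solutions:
 f(a) = -sqrt(C1 + a^2)
 f(a) = sqrt(C1 + a^2)


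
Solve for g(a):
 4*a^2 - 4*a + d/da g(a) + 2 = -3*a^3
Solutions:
 g(a) = C1 - 3*a^4/4 - 4*a^3/3 + 2*a^2 - 2*a


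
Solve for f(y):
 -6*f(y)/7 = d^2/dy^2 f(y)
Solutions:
 f(y) = C1*sin(sqrt(42)*y/7) + C2*cos(sqrt(42)*y/7)


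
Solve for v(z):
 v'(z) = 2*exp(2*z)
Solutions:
 v(z) = C1 + exp(2*z)


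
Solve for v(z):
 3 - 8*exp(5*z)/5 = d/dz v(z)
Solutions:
 v(z) = C1 + 3*z - 8*exp(5*z)/25


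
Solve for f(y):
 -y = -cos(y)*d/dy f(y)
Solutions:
 f(y) = C1 + Integral(y/cos(y), y)


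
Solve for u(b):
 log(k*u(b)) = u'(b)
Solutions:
 li(k*u(b))/k = C1 + b


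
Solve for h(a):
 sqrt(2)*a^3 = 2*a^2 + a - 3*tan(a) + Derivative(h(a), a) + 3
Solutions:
 h(a) = C1 + sqrt(2)*a^4/4 - 2*a^3/3 - a^2/2 - 3*a - 3*log(cos(a))


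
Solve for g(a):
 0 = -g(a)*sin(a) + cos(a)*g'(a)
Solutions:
 g(a) = C1/cos(a)


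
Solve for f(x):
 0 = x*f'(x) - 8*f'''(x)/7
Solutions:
 f(x) = C1 + Integral(C2*airyai(7^(1/3)*x/2) + C3*airybi(7^(1/3)*x/2), x)


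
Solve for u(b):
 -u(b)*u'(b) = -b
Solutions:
 u(b) = -sqrt(C1 + b^2)
 u(b) = sqrt(C1 + b^2)


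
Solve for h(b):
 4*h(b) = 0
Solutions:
 h(b) = 0


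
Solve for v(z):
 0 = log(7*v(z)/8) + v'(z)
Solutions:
 -Integral(1/(-log(_y) - log(7) + 3*log(2)), (_y, v(z))) = C1 - z


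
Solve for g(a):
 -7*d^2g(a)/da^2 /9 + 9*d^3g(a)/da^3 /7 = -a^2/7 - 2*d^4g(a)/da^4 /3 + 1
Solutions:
 g(a) = C1 + C2*a + C3*exp(a*(-81 + sqrt(14793))/84) + C4*exp(-a*(81 + sqrt(14793))/84) + 3*a^4/196 + 243*a^3/2401 + 3879*a^2/235298


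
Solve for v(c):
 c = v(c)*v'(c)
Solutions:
 v(c) = -sqrt(C1 + c^2)
 v(c) = sqrt(C1 + c^2)


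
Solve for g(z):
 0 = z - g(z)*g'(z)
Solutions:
 g(z) = -sqrt(C1 + z^2)
 g(z) = sqrt(C1 + z^2)


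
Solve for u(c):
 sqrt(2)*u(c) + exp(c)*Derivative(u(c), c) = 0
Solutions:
 u(c) = C1*exp(sqrt(2)*exp(-c))


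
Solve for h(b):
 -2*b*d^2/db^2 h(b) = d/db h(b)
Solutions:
 h(b) = C1 + C2*sqrt(b)


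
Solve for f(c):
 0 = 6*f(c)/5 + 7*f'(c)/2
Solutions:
 f(c) = C1*exp(-12*c/35)


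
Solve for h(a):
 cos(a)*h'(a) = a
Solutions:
 h(a) = C1 + Integral(a/cos(a), a)


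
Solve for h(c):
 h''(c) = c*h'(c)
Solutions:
 h(c) = C1 + C2*erfi(sqrt(2)*c/2)


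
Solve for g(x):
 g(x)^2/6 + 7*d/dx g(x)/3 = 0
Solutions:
 g(x) = 14/(C1 + x)


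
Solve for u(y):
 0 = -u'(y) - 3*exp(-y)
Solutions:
 u(y) = C1 + 3*exp(-y)


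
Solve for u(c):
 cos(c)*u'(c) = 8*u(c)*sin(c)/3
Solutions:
 u(c) = C1/cos(c)^(8/3)


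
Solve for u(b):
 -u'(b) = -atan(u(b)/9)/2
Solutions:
 Integral(1/atan(_y/9), (_y, u(b))) = C1 + b/2


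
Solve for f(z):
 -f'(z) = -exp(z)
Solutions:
 f(z) = C1 + exp(z)


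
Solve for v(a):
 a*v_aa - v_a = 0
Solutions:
 v(a) = C1 + C2*a^2


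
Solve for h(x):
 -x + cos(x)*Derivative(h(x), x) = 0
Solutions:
 h(x) = C1 + Integral(x/cos(x), x)


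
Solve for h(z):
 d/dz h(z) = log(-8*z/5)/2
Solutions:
 h(z) = C1 + z*log(-z)/2 + z*(-log(5) - 1 + 3*log(2))/2


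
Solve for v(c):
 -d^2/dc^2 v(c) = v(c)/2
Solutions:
 v(c) = C1*sin(sqrt(2)*c/2) + C2*cos(sqrt(2)*c/2)


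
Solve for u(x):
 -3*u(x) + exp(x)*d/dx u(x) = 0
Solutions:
 u(x) = C1*exp(-3*exp(-x))


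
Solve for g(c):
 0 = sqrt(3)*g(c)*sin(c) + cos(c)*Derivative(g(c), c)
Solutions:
 g(c) = C1*cos(c)^(sqrt(3))


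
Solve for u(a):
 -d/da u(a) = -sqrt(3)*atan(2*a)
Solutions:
 u(a) = C1 + sqrt(3)*(a*atan(2*a) - log(4*a^2 + 1)/4)


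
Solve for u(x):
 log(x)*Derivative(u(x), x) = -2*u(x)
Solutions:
 u(x) = C1*exp(-2*li(x))


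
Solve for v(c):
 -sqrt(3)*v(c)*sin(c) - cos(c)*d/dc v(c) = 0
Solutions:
 v(c) = C1*cos(c)^(sqrt(3))


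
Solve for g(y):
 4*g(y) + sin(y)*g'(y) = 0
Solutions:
 g(y) = C1*(cos(y)^2 + 2*cos(y) + 1)/(cos(y)^2 - 2*cos(y) + 1)


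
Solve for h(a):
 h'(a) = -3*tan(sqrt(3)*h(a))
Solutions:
 h(a) = sqrt(3)*(pi - asin(C1*exp(-3*sqrt(3)*a)))/3
 h(a) = sqrt(3)*asin(C1*exp(-3*sqrt(3)*a))/3


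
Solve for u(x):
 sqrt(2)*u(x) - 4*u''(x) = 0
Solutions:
 u(x) = C1*exp(-2^(1/4)*x/2) + C2*exp(2^(1/4)*x/2)


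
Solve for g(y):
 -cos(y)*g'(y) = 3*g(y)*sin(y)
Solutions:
 g(y) = C1*cos(y)^3


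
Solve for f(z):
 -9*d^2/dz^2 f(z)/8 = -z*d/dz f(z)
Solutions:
 f(z) = C1 + C2*erfi(2*z/3)


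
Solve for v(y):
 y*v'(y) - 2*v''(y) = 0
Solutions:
 v(y) = C1 + C2*erfi(y/2)


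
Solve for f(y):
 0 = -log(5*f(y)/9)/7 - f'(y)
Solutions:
 -7*Integral(1/(-log(_y) - log(5) + 2*log(3)), (_y, f(y))) = C1 - y


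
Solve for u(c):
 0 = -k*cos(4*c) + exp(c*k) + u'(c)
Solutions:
 u(c) = C1 + k*sin(4*c)/4 - exp(c*k)/k


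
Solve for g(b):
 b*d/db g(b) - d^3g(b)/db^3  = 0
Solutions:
 g(b) = C1 + Integral(C2*airyai(b) + C3*airybi(b), b)


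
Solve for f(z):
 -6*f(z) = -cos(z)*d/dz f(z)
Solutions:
 f(z) = C1*(sin(z)^3 + 3*sin(z)^2 + 3*sin(z) + 1)/(sin(z)^3 - 3*sin(z)^2 + 3*sin(z) - 1)


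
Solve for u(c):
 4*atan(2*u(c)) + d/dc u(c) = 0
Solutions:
 Integral(1/atan(2*_y), (_y, u(c))) = C1 - 4*c


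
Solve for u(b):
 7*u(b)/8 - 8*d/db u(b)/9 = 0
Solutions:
 u(b) = C1*exp(63*b/64)


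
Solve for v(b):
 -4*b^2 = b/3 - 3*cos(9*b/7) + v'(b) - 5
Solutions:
 v(b) = C1 - 4*b^3/3 - b^2/6 + 5*b + 7*sin(9*b/7)/3


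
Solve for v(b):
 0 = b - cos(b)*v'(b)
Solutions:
 v(b) = C1 + Integral(b/cos(b), b)


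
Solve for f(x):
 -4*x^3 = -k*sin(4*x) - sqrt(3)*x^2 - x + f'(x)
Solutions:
 f(x) = C1 - k*cos(4*x)/4 - x^4 + sqrt(3)*x^3/3 + x^2/2


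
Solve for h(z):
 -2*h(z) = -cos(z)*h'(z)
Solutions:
 h(z) = C1*(sin(z) + 1)/(sin(z) - 1)


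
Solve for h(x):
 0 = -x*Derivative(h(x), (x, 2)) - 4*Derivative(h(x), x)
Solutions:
 h(x) = C1 + C2/x^3


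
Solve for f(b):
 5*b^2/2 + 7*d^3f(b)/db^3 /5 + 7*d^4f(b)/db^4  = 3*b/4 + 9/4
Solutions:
 f(b) = C1 + C2*b + C3*b^2 + C4*exp(-b/5) - 5*b^5/168 + 515*b^4/672 - 1265*b^3/84


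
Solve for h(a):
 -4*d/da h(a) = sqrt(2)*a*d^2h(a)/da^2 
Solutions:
 h(a) = C1 + C2*a^(1 - 2*sqrt(2))


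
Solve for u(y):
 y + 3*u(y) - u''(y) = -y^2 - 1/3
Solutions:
 u(y) = C1*exp(-sqrt(3)*y) + C2*exp(sqrt(3)*y) - y^2/3 - y/3 - 1/3


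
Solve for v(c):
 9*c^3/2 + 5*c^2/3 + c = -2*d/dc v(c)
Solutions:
 v(c) = C1 - 9*c^4/16 - 5*c^3/18 - c^2/4


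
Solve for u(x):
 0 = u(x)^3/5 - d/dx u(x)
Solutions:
 u(x) = -sqrt(10)*sqrt(-1/(C1 + x))/2
 u(x) = sqrt(10)*sqrt(-1/(C1 + x))/2


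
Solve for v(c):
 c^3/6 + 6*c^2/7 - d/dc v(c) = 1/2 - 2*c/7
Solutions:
 v(c) = C1 + c^4/24 + 2*c^3/7 + c^2/7 - c/2


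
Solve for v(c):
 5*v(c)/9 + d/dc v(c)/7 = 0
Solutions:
 v(c) = C1*exp(-35*c/9)


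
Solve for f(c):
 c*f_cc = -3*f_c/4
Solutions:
 f(c) = C1 + C2*c^(1/4)


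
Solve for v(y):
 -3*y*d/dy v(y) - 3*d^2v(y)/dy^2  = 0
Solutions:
 v(y) = C1 + C2*erf(sqrt(2)*y/2)


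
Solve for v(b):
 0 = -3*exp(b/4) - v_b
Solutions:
 v(b) = C1 - 12*exp(b/4)


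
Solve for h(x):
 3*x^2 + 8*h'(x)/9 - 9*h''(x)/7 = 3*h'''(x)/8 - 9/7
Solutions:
 h(x) = C1 + C2*exp(4*x*(-27 + sqrt(1317))/63) + C3*exp(-4*x*(27 + sqrt(1317))/63) - 9*x^3/8 - 2187*x^2/448 - 57753*x/3136


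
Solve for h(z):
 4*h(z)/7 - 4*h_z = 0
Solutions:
 h(z) = C1*exp(z/7)


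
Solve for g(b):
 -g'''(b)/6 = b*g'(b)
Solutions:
 g(b) = C1 + Integral(C2*airyai(-6^(1/3)*b) + C3*airybi(-6^(1/3)*b), b)


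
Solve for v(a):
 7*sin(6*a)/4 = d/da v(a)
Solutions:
 v(a) = C1 - 7*cos(6*a)/24


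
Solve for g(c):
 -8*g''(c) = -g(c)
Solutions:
 g(c) = C1*exp(-sqrt(2)*c/4) + C2*exp(sqrt(2)*c/4)


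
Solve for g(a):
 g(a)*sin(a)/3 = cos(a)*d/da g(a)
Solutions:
 g(a) = C1/cos(a)^(1/3)


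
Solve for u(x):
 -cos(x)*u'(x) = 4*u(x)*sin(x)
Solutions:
 u(x) = C1*cos(x)^4


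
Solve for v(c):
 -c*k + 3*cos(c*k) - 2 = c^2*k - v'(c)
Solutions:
 v(c) = C1 + c^3*k/3 + c^2*k/2 + 2*c - 3*sin(c*k)/k
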